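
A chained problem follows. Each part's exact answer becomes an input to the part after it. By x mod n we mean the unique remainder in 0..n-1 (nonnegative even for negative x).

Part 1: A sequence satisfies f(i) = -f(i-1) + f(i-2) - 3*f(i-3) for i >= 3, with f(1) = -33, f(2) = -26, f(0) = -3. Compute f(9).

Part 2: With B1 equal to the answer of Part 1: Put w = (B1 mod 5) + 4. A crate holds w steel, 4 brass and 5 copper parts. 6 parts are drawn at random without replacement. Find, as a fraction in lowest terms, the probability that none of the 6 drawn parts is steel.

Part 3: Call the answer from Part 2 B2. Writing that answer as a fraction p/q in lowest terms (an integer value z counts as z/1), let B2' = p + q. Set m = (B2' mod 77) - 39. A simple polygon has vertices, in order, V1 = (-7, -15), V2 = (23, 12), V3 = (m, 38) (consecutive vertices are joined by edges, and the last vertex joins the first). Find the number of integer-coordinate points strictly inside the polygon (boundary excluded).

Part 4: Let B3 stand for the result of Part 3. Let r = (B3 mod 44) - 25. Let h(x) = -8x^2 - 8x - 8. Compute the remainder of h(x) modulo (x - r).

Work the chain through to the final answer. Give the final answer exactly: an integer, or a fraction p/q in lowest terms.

-4056

Part 1: f(3) = -1*(-26) + 1*(-33) - 3*(-3) = 2; iterating: f(3)=2, f(4)=71, f(5)=9, f(6)=56, f(7)=-260, f(8)=289, f(9)=-717; answer -717
Part 2: B1 = -717; w = 7; total draws C(16,6) = 8008; favorable C(9,6) = 84; P = 3/286; answer 3/286
Part 3: B2 = 3/286; threaded value p + q = 289; m = 19; cross terms: (-7*12 - 23*-15)=261, (23*38 - 19*12)=646, (19*-15 - -7*38)=-19; twice the area = |888| = 888; area = 444; boundary points = 3 + 2 + 1 = 6; strictly interior points = area - boundary/2 + 1 = 442; answer 442
Part 4: B3 = 442; r = -23; remainder = value at the root: -8*(-23)^2 - 8*(-23)^1 - 8 = (-4232) + (184) + (-8) = -4056; answer -4056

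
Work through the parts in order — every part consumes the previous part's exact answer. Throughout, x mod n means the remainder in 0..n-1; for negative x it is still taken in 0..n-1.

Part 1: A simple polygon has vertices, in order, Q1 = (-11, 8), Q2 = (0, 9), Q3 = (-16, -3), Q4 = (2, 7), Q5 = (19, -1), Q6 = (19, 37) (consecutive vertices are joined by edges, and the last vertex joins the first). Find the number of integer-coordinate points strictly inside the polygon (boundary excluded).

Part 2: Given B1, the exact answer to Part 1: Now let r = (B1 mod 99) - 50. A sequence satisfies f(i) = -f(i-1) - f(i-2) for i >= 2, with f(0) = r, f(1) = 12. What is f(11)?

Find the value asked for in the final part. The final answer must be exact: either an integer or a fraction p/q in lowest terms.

13

Part 1: cross terms: (-11*9 - 0*8)=-99, (0*-3 - -16*9)=144, (-16*7 - 2*-3)=-106, (2*-1 - 19*7)=-135, (19*37 - 19*-1)=722, (19*8 - -11*37)=559; twice the area = |1085| = 1085; area = 1085/2; boundary points = 1 + 4 + 2 + 1 + 38 + 1 = 47; strictly interior points = area - boundary/2 + 1 = 520; answer 520
Part 2: B1 = 520; r = -25; f(2) = -1*(12) - 1*(-25) = 13; iterating: f(2)=13, f(3)=-25, f(4)=12, f(5)=13, f(6)=-25, f(7)=12, f(8)=13, f(9)=-25, f(10)=12, f(11)=13; answer 13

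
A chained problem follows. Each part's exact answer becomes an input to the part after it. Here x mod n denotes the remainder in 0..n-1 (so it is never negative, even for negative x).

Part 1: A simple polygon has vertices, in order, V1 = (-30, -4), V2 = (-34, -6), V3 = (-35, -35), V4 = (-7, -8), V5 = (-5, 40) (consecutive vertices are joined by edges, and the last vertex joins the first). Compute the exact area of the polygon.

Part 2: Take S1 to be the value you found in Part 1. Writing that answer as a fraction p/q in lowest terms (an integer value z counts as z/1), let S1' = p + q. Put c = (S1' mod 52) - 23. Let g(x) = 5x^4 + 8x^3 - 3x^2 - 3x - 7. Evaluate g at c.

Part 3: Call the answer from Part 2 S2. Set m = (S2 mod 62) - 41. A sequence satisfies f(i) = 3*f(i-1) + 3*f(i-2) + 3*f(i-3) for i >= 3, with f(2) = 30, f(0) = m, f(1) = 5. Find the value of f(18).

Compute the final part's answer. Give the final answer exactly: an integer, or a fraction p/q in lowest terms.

120150582606

Part 1: cross terms: (-30*-6 - -34*-4)=44, (-34*-35 - -35*-6)=980, (-35*-8 - -7*-35)=35, (-7*40 - -5*-8)=-320, (-5*-4 - -30*40)=1220; twice the area = |1959| = 1959; area = 1959/2; answer 1959/2
Part 2: S1 = 1959/2; threaded value p + q = 1961; c = 14; 5*(14)^4 + 8*(14)^3 - 3*(14)^2 - 3*(14)^1 - 7 = (192080) + (21952) + (-588) + (-42) + (-7) = 213395; answer 213395
Part 3: S2 = 213395; m = 12; f(3) = 3*(30) + 3*(5) + 3*(12) = 141; iterating: f(3)=141, f(4)=528, f(5)=2097, f(6)=8298, f(7)=32769, f(8)=129492, f(9)=511677, f(10)=2021814, f(11)=7988949, f(12)=31567320, f(13)=124734249, f(14)=492871554, f(15)=1947519369, f(16)=7695375516, f(17)=30407299317, f(18)=120150582606; answer 120150582606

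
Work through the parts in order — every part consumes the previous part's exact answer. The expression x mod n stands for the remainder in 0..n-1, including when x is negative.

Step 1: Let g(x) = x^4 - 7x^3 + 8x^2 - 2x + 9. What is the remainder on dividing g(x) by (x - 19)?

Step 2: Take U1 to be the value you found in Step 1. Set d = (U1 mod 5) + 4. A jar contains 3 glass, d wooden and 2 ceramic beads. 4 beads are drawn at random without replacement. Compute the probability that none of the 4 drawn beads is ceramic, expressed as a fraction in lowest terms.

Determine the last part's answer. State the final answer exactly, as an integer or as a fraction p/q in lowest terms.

21/55

Step 1: remainder = value at the root: 1*(19)^4 - 7*(19)^3 + 8*(19)^2 - 2*(19)^1 + 9 = (130321) + (-48013) + (2888) + (-38) + (9) = 85167; answer 85167
Step 2: U1 = 85167; d = 6; total draws C(11,4) = 330; favorable C(9,4) = 126; P = 21/55; answer 21/55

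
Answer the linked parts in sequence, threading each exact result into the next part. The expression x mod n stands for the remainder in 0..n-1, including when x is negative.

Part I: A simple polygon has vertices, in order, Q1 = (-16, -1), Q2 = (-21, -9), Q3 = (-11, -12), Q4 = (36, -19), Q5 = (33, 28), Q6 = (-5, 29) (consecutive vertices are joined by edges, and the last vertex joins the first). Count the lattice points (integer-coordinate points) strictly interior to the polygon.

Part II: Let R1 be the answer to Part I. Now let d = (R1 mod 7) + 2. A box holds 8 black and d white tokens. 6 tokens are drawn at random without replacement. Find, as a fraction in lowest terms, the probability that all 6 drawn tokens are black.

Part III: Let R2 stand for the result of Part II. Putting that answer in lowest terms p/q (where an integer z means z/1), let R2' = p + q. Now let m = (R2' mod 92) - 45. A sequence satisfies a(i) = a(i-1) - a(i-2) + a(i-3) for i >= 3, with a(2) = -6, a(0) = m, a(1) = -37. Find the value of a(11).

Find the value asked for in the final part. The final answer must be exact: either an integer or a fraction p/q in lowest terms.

Part I: cross terms: (-16*-9 - -21*-1)=123, (-21*-12 - -11*-9)=153, (-11*-19 - 36*-12)=641, (36*28 - 33*-19)=1635, (33*29 - -5*28)=1097, (-5*-1 - -16*29)=469; twice the area = |4118| = 4118; area = 2059; boundary points = 1 + 1 + 1 + 1 + 1 + 1 = 6; strictly interior points = area - boundary/2 + 1 = 2057; answer 2057
Part II: R1 = 2057; d = 8; total draws C(16,6) = 8008; favorable C(8,6) = 28; P = 1/286; answer 1/286
Part III: R2 = 1/286; threaded value p + q = 287; m = -34; a(3) = 1*(-6) - 1*(-37) + 1*(-34) = -3; iterating: a(3)=-3, a(4)=-34, a(5)=-37, a(6)=-6, a(7)=-3, a(8)=-34, a(9)=-37, a(10)=-6, a(11)=-3; answer -3

-3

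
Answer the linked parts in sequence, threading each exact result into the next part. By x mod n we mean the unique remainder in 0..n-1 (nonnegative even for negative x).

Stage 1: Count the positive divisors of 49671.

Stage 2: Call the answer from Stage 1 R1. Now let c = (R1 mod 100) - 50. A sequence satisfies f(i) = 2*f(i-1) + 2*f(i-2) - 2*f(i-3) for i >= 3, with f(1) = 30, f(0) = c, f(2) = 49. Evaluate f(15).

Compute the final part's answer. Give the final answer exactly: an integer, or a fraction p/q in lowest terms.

12568096

Stage 1: 49671 = 3^2 * 5519; number of divisors = (2+1) * (1+1) = 6; answer 6
Stage 2: R1 = 6; c = -44; f(3) = 2*(49) + 2*(30) - 2*(-44) = 246; iterating: f(3)=246, f(4)=530, f(5)=1454, f(6)=3476, f(7)=8800, f(8)=21644, f(9)=53936, f(10)=133560, f(11)=331704, f(12)=822656, f(13)=2041600, f(14)=5065104, f(15)=12568096; answer 12568096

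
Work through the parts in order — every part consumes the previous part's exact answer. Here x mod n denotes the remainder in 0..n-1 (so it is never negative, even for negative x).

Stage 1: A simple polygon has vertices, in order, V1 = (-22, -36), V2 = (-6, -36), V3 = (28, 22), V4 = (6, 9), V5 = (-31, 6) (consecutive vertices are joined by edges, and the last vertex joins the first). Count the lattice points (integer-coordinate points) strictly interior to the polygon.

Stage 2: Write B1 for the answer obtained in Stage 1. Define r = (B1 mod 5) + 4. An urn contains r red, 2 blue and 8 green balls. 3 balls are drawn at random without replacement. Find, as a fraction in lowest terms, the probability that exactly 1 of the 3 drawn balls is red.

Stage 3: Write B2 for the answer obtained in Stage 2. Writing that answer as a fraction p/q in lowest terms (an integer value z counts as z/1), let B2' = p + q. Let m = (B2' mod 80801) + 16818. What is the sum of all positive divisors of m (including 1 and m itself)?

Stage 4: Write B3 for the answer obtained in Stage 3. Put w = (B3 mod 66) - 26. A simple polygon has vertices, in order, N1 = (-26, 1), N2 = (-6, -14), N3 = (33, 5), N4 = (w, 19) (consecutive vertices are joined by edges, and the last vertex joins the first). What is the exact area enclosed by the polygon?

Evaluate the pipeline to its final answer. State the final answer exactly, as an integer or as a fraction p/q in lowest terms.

Stage 1: cross terms: (-22*-36 - -6*-36)=576, (-6*22 - 28*-36)=876, (28*9 - 6*22)=120, (6*6 - -31*9)=315, (-31*-36 - -22*6)=1248; twice the area = |3135| = 3135; area = 3135/2; boundary points = 16 + 2 + 1 + 1 + 3 = 23; strictly interior points = area - boundary/2 + 1 = 1557; answer 1557
Stage 2: B1 = 1557; r = 6; total draws C(16,3) = 560; favorable C(6,1)*C(10,2) = 270; P = 27/56; answer 27/56
Stage 3: B2 = 27/56; threaded value p + q = 83; m = 16901; 16901 is prime, so its only divisors are 1 and 16901; sigma = 1 + 16901 = 16902; answer 16902
Stage 4: B3 = 16902; w = -20; cross terms: (-26*-14 - -6*1)=370, (-6*5 - 33*-14)=432, (33*19 - -20*5)=727, (-20*1 - -26*19)=474; twice the area = |2003| = 2003; area = 2003/2; answer 2003/2

2003/2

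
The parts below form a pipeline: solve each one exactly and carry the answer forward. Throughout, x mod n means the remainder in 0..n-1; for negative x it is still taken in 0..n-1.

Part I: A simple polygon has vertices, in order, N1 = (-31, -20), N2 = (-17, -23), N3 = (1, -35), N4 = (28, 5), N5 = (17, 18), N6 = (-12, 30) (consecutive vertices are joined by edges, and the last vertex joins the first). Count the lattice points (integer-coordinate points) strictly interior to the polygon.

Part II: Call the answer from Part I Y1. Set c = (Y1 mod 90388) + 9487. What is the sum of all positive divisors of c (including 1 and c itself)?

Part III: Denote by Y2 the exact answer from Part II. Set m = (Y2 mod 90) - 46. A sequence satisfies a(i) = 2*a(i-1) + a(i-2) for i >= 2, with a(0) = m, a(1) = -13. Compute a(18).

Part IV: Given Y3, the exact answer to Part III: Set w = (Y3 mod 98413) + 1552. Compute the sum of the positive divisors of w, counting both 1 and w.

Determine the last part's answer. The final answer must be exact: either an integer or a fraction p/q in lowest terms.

42408

Part I: cross terms: (-31*-23 - -17*-20)=373, (-17*-35 - 1*-23)=618, (1*5 - 28*-35)=985, (28*18 - 17*5)=419, (17*30 - -12*18)=726, (-12*-20 - -31*30)=1170; twice the area = |4291| = 4291; area = 4291/2; boundary points = 1 + 6 + 1 + 1 + 1 + 1 = 11; strictly interior points = area - boundary/2 + 1 = 2141; answer 2141
Part II: Y1 = 2141; c = 11628; 11628 = 2^2 * 3^2 * 17 * 19; sigma = (1 + 2 + 4) * (1 + 3 + 9) * (1 + 17) * (1 + 19) = 7 * 13 * 18 * 20 = 32760; answer 32760
Part III: Y2 = 32760; m = -46; a(2) = 2*(-13) + 1*(-46) = -72; iterating: a(2)=-72, a(3)=-157, a(4)=-386, a(5)=-929, a(6)=-2244, a(7)=-5417, a(8)=-13078, a(9)=-31573, a(10)=-76224, a(11)=-184021, a(12)=-444266, a(13)=-1072553, a(14)=-2589372, a(15)=-6251297, a(16)=-15091966, a(17)=-36435229, a(18)=-87962424; answer -87962424
Part IV: Y3 = -87962424; w = 20350; 20350 = 2 * 5^2 * 11 * 37; sigma = (1 + 2) * (1 + 5 + 25) * (1 + 11) * (1 + 37) = 3 * 31 * 12 * 38 = 42408; answer 42408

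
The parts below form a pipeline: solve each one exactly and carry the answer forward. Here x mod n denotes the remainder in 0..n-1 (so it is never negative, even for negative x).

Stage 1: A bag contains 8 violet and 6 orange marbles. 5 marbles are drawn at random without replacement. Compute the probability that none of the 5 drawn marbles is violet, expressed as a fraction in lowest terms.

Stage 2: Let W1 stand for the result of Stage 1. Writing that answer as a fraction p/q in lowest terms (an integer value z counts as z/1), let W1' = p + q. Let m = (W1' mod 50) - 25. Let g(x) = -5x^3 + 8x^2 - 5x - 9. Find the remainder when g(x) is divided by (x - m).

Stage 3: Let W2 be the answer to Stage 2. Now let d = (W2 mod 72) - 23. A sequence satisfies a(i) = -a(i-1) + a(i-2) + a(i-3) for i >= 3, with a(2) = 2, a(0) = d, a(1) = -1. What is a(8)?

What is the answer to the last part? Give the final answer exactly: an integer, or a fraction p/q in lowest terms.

Stage 1: total draws C(14,5) = 2002; favorable C(6,5) = 6; P = 3/1001; answer 3/1001
Stage 2: W1 = 3/1001; threaded value p + q = 1004; m = -21; remainder = value at the root: -5*(-21)^3 + 8*(-21)^2 - 5*(-21)^1 - 9 = (46305) + (3528) + (105) + (-9) = 49929; answer 49929
Stage 3: W2 = 49929; d = 10; a(3) = -1*(2) + 1*(-1) + 1*(10) = 7; iterating: a(3)=7, a(4)=-6, a(5)=15, a(6)=-14, a(7)=23, a(8)=-22; answer -22

-22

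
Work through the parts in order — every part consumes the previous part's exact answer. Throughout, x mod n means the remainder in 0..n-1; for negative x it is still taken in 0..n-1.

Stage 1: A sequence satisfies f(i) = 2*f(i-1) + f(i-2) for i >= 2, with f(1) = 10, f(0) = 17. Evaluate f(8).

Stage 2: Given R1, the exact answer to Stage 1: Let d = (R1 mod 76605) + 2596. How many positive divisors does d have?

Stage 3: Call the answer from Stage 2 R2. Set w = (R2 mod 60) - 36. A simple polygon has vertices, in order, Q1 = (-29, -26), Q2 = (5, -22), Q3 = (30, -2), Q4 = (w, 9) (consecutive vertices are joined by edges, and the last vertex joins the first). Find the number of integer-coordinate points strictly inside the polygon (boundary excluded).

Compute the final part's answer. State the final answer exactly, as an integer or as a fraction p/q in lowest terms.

Stage 1: f(2) = 2*(10) + 1*(17) = 37; iterating: f(2)=37, f(3)=84, f(4)=205, f(5)=494, f(6)=1193, f(7)=2880, f(8)=6953; answer 6953
Stage 2: R1 = 6953; d = 9549; 9549 = 3^2 * 1061; number of divisors = (2+1) * (1+1) = 6; answer 6
Stage 3: R2 = 6; w = -30; cross terms: (-29*-22 - 5*-26)=768, (5*-2 - 30*-22)=650, (30*9 - -30*-2)=210, (-30*-26 - -29*9)=1041; twice the area = |2669| = 2669; area = 2669/2; boundary points = 2 + 5 + 1 + 1 = 9; strictly interior points = area - boundary/2 + 1 = 1331; answer 1331

1331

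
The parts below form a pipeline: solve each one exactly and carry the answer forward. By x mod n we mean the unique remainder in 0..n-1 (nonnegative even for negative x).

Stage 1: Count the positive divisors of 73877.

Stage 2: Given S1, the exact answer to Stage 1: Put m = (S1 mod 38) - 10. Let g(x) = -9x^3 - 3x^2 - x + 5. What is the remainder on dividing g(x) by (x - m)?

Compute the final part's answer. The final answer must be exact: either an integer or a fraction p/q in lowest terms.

Stage 1: 73877 is prime, so its only divisors are 1 and 73877; count = 2; answer 2
Stage 2: S1 = 2; m = -8; remainder = value at the root: -9*(-8)^3 - 3*(-8)^2 - 1*(-8)^1 + 5 = (4608) + (-192) + (8) + (5) = 4429; answer 4429

4429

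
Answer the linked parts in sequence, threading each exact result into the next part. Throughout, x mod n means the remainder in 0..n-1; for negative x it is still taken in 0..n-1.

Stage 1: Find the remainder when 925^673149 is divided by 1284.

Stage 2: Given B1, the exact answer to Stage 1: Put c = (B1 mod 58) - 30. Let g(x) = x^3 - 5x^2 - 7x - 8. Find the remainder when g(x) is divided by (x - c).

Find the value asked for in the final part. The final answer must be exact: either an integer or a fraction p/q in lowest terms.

Stage 1: squarings mod 1284: 925^1=925, 925^2=481, 925^4=241, 925^8=301, 925^16=721, 925^32=1105, 925^64=1225, 925^128=913, 925^256=253, 925^512=1093, 925^1024=529, 925^2048=1213, 925^4096=1189, 925^8192=37, 925^16384=85, 925^32768=805, 925^65536=889, 925^131072=661, 925^262144=361, 925^524288=637; 925^673149 = 925^1 * 925^4 * 925^8 * 925^16 * 925^32 * 925^64 * 925^256 * 925^1024 * 925^16384 * 925^131072 * 925^524288 = 325 (mod 1284); answer 325
Stage 2: B1 = 325; c = 5; remainder = value at the root: 1*(5)^3 - 5*(5)^2 - 7*(5)^1 - 8 = (125) + (-125) + (-35) + (-8) = -43; answer -43

-43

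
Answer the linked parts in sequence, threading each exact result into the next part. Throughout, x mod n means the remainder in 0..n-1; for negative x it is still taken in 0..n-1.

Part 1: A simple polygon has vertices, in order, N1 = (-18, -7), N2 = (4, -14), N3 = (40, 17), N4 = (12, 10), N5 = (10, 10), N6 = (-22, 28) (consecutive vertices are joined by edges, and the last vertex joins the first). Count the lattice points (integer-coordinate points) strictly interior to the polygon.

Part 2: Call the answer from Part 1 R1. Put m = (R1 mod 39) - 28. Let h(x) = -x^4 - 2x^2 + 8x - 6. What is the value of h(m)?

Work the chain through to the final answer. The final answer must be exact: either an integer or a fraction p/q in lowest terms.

Part 1: cross terms: (-18*-14 - 4*-7)=280, (4*17 - 40*-14)=628, (40*10 - 12*17)=196, (12*10 - 10*10)=20, (10*28 - -22*10)=500, (-22*-7 - -18*28)=658; twice the area = |2282| = 2282; area = 1141; boundary points = 1 + 1 + 7 + 2 + 2 + 1 = 14; strictly interior points = area - boundary/2 + 1 = 1135; answer 1135
Part 2: R1 = 1135; m = -24; -1*(-24)^4 - 2*(-24)^2 + 8*(-24)^1 - 6 = (-331776) + (-1152) + (-192) + (-6) = -333126; answer -333126

-333126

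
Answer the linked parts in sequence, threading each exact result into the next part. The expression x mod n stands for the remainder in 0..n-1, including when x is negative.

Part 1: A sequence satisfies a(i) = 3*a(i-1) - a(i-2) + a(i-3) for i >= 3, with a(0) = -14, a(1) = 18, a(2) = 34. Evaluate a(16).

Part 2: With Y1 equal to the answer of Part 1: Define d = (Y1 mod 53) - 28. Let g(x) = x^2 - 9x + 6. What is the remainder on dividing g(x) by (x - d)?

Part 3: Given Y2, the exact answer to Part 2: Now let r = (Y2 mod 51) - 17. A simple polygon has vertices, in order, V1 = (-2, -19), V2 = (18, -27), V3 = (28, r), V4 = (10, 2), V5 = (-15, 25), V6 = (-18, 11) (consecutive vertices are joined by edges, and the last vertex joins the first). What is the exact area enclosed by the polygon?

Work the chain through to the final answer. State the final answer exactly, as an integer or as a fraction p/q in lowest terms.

2193/2

Part 1: a(3) = 3*(34) - 1*(18) + 1*(-14) = 70; iterating: a(3)=70, a(4)=194, a(5)=546, a(6)=1514, a(7)=4190, a(8)=11602, a(9)=32130, a(10)=88978, a(11)=246406, a(12)=682370, a(13)=1889682, a(14)=5233082, a(15)=14491934, a(16)=40132402; answer 40132402
Part 2: Y1 = 40132402; d = -21; remainder = value at the root: 1*(-21)^2 - 9*(-21)^1 + 6 = (441) + (189) + (6) = 636; answer 636
Part 3: Y2 = 636; r = 7; cross terms: (-2*-27 - 18*-19)=396, (18*7 - 28*-27)=882, (28*2 - 10*7)=-14, (10*25 - -15*2)=280, (-15*11 - -18*25)=285, (-18*-19 - -2*11)=364; twice the area = |2193| = 2193; area = 2193/2; answer 2193/2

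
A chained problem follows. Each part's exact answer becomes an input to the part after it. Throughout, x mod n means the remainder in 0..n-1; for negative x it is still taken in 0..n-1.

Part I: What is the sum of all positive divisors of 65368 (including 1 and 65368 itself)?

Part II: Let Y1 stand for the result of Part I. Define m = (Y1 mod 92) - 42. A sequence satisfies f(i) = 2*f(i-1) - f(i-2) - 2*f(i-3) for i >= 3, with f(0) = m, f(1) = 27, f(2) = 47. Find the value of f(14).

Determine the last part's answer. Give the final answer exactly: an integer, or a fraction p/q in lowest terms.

Part I: 65368 = 2^3 * 8171; sigma = (1 + 2 + 4 + 8) * (1 + 8171) = 15 * 8172 = 122580; answer 122580
Part II: Y1 = 122580; m = -6; f(3) = 2*(47) - 1*(27) - 2*(-6) = 79; iterating: f(3)=79, f(4)=57, f(5)=-59, f(6)=-333, f(7)=-721, f(8)=-991, f(9)=-595, f(10)=1243, f(11)=5063, f(12)=10073, f(13)=12597, f(14)=4995; answer 4995

4995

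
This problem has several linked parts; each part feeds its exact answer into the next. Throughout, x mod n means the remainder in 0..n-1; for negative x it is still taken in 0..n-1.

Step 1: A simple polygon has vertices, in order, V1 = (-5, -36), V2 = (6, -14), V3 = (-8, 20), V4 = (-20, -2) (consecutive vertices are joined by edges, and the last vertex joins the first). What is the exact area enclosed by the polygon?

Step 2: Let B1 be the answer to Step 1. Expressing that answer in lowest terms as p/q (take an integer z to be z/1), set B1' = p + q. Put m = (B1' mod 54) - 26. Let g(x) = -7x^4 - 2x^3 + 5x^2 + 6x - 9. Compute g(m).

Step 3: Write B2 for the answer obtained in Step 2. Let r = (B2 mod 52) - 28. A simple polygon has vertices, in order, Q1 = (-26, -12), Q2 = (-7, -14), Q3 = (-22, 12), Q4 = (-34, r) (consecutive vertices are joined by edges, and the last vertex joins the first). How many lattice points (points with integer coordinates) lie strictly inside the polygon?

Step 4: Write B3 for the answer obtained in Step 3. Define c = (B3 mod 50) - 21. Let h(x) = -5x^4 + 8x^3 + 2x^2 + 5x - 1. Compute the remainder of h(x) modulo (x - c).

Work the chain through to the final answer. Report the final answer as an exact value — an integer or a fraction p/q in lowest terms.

-294321

Step 1: cross terms: (-5*-14 - 6*-36)=286, (6*20 - -8*-14)=8, (-8*-2 - -20*20)=416, (-20*-36 - -5*-2)=710; twice the area = |1420| = 1420; area = 710; answer 710
Step 2: B1 = 710; threaded value p + q = 711; m = -17; -7*(-17)^4 - 2*(-17)^3 + 5*(-17)^2 + 6*(-17)^1 - 9 = (-584647) + (9826) + (1445) + (-102) + (-9) = -573487; answer -573487
Step 3: B2 = -573487; r = -7; cross terms: (-26*-14 - -7*-12)=280, (-7*12 - -22*-14)=-392, (-22*-7 - -34*12)=562, (-34*-12 - -26*-7)=226; twice the area = |676| = 676; area = 338; boundary points = 1 + 1 + 1 + 1 = 4; strictly interior points = area - boundary/2 + 1 = 337; answer 337
Step 4: B3 = 337; c = 16; remainder = value at the root: -5*(16)^4 + 8*(16)^3 + 2*(16)^2 + 5*(16)^1 - 1 = (-327680) + (32768) + (512) + (80) + (-1) = -294321; answer -294321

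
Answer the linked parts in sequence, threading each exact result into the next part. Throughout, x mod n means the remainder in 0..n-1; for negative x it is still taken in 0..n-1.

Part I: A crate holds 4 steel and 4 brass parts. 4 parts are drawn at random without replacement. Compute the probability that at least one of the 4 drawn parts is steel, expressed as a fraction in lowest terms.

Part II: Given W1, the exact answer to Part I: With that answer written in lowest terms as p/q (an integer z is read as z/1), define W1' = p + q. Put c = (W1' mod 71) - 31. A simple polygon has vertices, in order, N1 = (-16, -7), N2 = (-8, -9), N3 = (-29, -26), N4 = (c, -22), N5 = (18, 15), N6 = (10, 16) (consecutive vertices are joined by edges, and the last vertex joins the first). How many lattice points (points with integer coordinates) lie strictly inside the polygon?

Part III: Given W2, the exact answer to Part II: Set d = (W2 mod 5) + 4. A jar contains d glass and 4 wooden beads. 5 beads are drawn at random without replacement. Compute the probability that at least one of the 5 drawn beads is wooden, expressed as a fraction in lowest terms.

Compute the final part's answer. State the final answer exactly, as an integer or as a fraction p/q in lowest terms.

41/42

Part I: total draws C(8,4) = 70; complement C(4,4) = 1; favorable 70 - 1 = 69; P = 69/70; answer 69/70
Part II: W1 = 69/70; threaded value p + q = 139; c = 37; cross terms: (-16*-9 - -8*-7)=88, (-8*-26 - -29*-9)=-53, (-29*-22 - 37*-26)=1600, (37*15 - 18*-22)=951, (18*16 - 10*15)=138, (10*-7 - -16*16)=186; twice the area = |2910| = 2910; area = 1455; boundary points = 2 + 1 + 2 + 1 + 1 + 1 = 8; strictly interior points = area - boundary/2 + 1 = 1452; answer 1452
Part III: W2 = 1452; d = 6; total draws C(10,5) = 252; complement C(6,5) = 6; favorable 252 - 6 = 246; P = 41/42; answer 41/42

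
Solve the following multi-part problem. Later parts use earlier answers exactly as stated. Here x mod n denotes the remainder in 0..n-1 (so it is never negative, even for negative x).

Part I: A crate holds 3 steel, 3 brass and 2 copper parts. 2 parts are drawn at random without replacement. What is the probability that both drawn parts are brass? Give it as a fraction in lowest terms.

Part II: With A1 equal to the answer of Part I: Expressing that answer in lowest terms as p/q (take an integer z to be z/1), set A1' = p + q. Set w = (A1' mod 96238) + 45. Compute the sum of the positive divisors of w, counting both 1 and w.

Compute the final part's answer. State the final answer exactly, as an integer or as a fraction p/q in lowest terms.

140

Part I: total draws C(8,2) = 28; favorable C(3,2) = 3; P = 3/28; answer 3/28
Part II: A1 = 3/28; threaded value p + q = 31; w = 76; 76 = 2^2 * 19; sigma = (1 + 2 + 4) * (1 + 19) = 7 * 20 = 140; answer 140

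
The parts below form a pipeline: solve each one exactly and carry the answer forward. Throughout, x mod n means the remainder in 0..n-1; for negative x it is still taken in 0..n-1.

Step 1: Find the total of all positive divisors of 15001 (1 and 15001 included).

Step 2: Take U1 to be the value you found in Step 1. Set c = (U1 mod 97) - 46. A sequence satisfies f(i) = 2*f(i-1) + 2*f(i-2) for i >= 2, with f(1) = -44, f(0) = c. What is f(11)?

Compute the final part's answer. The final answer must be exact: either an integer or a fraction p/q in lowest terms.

Step 1: 15001 = 7 * 2143; sigma = (1 + 7) * (1 + 2143) = 8 * 2144 = 17152; answer 17152
Step 2: U1 = 17152; c = 34; f(2) = 2*(-44) + 2*(34) = -20; iterating: f(2)=-20, f(3)=-128, f(4)=-296, f(5)=-848, f(6)=-2288, f(7)=-6272, f(8)=-17120, f(9)=-46784, f(10)=-127808, f(11)=-349184; answer -349184

-349184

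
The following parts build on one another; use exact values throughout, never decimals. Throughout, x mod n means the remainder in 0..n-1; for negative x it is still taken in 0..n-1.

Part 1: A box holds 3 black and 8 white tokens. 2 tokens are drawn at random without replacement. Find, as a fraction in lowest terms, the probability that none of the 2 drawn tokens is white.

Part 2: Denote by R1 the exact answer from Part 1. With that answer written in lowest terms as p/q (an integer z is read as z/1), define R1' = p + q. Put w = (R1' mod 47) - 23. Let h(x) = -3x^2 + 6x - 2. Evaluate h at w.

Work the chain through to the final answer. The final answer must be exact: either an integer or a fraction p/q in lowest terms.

-506

Part 1: total draws C(11,2) = 55; favorable C(3,2) = 3; P = 3/55; answer 3/55
Part 2: R1 = 3/55; threaded value p + q = 58; w = -12; -3*(-12)^2 + 6*(-12)^1 - 2 = (-432) + (-72) + (-2) = -506; answer -506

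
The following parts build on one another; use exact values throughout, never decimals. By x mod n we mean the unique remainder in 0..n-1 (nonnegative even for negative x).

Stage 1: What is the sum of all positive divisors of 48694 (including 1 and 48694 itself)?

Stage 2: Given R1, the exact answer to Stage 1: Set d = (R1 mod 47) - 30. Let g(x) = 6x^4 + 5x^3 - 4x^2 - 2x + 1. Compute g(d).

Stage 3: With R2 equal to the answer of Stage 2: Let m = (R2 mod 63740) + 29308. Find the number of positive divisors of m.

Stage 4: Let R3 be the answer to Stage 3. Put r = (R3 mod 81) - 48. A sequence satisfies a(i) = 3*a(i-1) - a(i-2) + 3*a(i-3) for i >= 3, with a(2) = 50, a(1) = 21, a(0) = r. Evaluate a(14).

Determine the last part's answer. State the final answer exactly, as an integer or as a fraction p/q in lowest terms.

2869826

Stage 1: 48694 = 2 * 97 * 251; sigma = (1 + 2) * (1 + 97) * (1 + 251) = 3 * 98 * 252 = 74088; answer 74088
Stage 2: R1 = 74088; d = -14; 6*(-14)^4 + 5*(-14)^3 - 4*(-14)^2 - 2*(-14)^1 + 1 = (230496) + (-13720) + (-784) + (28) + (1) = 216021; answer 216021
Stage 3: R2 = 216021; m = 54109; 54109 = 11 * 4919; number of divisors = (1+1) * (1+1) = 4; answer 4
Stage 4: R3 = 4; r = -44; a(3) = 3*(50) - 1*(21) + 3*(-44) = -3; iterating: a(3)=-3, a(4)=4, a(5)=165, a(6)=482, a(7)=1293, a(8)=3892, a(9)=11829, a(10)=35474, a(11)=106269, a(12)=318820, a(13)=956613, a(14)=2869826; answer 2869826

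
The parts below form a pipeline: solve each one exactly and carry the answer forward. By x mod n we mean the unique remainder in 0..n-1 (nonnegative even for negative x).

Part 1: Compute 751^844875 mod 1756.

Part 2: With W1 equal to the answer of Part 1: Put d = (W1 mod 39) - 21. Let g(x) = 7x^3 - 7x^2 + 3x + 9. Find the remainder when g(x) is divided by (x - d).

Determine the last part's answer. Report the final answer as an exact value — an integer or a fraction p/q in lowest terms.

Part 1: squarings mod 1756: 751^1=751, 751^2=325, 751^4=265, 751^8=1741, 751^16=225, 751^32=1457, 751^64=1601, 751^128=1197, 751^256=1669, 751^512=545, 751^1024=261, 751^2048=1393, 751^4096=69, 751^8192=1249, 751^16384=673, 751^32768=1637, 751^65536=113, 751^131072=477, 751^262144=1005, 751^524288=325; 751^844875 = 751^1 * 751^2 * 751^8 * 751^64 * 751^1024 * 751^8192 * 751^16384 * 751^32768 * 751^262144 * 751^524288 = 1155 (mod 1756); answer 1155
Part 2: W1 = 1155; d = 3; remainder = value at the root: 7*(3)^3 - 7*(3)^2 + 3*(3)^1 + 9 = (189) + (-63) + (9) + (9) = 144; answer 144

144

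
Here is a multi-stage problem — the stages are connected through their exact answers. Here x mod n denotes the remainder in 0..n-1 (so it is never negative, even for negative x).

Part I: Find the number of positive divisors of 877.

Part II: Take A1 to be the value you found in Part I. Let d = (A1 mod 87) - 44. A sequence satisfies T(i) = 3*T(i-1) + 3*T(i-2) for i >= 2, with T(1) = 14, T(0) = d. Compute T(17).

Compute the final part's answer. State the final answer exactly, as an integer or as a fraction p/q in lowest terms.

-28995919596

Part I: 877 is prime, so its only divisors are 1 and 877; count = 2; answer 2
Part II: A1 = 2; d = -42; T(2) = 3*(14) + 3*(-42) = -84; iterating: T(2)=-84, T(3)=-210, T(4)=-882, T(5)=-3276, T(6)=-12474, T(7)=-47250, T(8)=-179172, T(9)=-679266, T(10)=-2575314, T(11)=-9763740, T(12)=-37017162, T(13)=-140342706, T(14)=-532079604, T(15)=-2017266930, T(16)=-7648039602, T(17)=-28995919596; answer -28995919596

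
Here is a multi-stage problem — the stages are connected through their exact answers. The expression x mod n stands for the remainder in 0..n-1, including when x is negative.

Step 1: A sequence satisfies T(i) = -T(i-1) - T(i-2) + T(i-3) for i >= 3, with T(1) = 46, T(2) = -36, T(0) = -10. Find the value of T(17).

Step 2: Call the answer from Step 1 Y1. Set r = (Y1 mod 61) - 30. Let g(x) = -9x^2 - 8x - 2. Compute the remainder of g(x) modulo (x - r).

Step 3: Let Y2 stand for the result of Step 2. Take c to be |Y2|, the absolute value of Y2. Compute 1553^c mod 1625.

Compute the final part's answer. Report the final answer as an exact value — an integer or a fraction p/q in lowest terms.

752

Step 1: T(3) = -1*(-36) - 1*(46) + 1*(-10) = -20; iterating: T(3)=-20, T(4)=102, T(5)=-118, T(6)=-4, T(7)=224, T(8)=-338, T(9)=110, T(10)=452, T(11)=-900, T(12)=558, T(13)=794, T(14)=-2252, T(15)=2016, T(16)=1030, T(17)=-5298; answer -5298
Step 2: Y1 = -5298; r = -21; remainder = value at the root: -9*(-21)^2 - 8*(-21)^1 - 2 = (-3969) + (168) + (-2) = -3803; answer -3803
Step 3: Y2 = -3803; c = 3803; squarings mod 1625: 1553^1=1553, 1553^2=309, 1553^4=1231, 1553^8=861, 1553^16=321, 1553^32=666, 1553^64=1556, 1553^128=1511, 1553^256=1621, 1553^512=16, 1553^1024=256, 1553^2048=536; 1553^3803 = 1553^1 * 1553^2 * 1553^8 * 1553^16 * 1553^64 * 1553^128 * 1553^512 * 1553^1024 * 1553^2048 = 752 (mod 1625); answer 752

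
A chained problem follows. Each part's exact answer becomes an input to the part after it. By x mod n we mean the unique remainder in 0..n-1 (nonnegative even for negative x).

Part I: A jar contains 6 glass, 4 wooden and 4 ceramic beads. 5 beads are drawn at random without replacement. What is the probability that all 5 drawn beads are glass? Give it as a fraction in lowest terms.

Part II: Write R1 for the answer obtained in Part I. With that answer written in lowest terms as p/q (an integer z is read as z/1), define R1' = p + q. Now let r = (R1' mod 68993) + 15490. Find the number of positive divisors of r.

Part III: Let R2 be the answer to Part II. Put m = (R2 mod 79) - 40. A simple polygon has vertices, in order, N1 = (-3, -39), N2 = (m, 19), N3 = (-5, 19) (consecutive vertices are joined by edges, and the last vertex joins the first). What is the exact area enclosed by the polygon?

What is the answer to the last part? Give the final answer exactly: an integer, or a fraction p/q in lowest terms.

Part I: total draws C(14,5) = 2002; favorable C(6,5) = 6; P = 3/1001; answer 3/1001
Part II: R1 = 3/1001; threaded value p + q = 1004; r = 16494; 16494 = 2 * 3 * 2749; number of divisors = (1+1) * (1+1) * (1+1) = 8; answer 8
Part III: R2 = 8; m = -32; cross terms: (-3*19 - -32*-39)=-1305, (-32*19 - -5*19)=-513, (-5*-39 - -3*19)=252; twice the area = |-1566| = 1566; area = 783; answer 783

783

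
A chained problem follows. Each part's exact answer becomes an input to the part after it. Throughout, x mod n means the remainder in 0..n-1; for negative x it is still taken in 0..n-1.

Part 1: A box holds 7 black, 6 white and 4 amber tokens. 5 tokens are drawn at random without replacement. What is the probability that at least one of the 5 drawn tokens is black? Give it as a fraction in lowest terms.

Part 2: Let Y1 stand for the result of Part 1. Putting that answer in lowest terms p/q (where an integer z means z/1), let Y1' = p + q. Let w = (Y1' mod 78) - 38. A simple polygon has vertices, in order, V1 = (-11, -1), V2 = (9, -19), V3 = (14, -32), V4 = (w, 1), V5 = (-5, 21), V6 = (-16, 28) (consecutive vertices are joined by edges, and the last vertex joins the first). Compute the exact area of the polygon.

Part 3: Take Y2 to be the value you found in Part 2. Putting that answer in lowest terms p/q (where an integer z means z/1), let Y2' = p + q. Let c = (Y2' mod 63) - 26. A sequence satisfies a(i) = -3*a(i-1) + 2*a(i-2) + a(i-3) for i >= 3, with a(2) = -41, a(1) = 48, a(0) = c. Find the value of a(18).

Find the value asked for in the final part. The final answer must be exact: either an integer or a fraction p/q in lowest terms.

Part 1: total draws C(17,5) = 6188; complement C(10,5) = 252; favorable 6188 - 252 = 5936; P = 212/221; answer 212/221
Part 2: Y1 = 212/221; threaded value p + q = 433; w = 5; cross terms: (-11*-19 - 9*-1)=218, (9*-32 - 14*-19)=-22, (14*1 - 5*-32)=174, (5*21 - -5*1)=110, (-5*28 - -16*21)=196, (-16*-1 - -11*28)=324; twice the area = |1000| = 1000; area = 500; answer 500
Part 3: Y2 = 500; threaded value p + q = 501; c = 34; a(3) = -3*(-41) + 2*(48) + 1*(34) = 253; iterating: a(3)=253, a(4)=-793, a(5)=2844, a(6)=-9865, a(7)=34490, a(8)=-120356, a(9)=420183, a(10)=-1466771, a(11)=5120323, a(12)=-17874328, a(13)=62396859, a(14)=-217818910, a(15)=760376120, a(16)=-2654369321, a(17)=9266041293, a(18)=-32346486401; answer -32346486401

-32346486401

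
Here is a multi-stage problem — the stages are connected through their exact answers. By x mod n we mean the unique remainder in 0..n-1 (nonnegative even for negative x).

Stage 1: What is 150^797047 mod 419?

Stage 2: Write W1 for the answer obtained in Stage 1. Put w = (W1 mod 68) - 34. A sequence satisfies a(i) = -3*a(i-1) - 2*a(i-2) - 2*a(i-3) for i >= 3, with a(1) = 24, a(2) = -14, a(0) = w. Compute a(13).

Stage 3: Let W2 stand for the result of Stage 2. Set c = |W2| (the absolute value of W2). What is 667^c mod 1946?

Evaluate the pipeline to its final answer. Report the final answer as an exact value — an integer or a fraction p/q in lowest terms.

1331

Stage 1: squarings mod 419: 150^1=150, 150^2=293, 150^4=373, 150^8=21, 150^16=22, 150^32=65, 150^64=35, 150^128=387, 150^256=186, 150^512=238, 150^1024=79, 150^2048=375, 150^4096=260, 150^8192=141, 150^16384=188, 150^32768=148, 150^65536=116, 150^131072=48, 150^262144=209, 150^524288=105; 150^797047 = 150^1 * 150^2 * 150^4 * 150^16 * 150^32 * 150^64 * 150^256 * 150^2048 * 150^8192 * 150^262144 * 150^524288 = 158 (mod 419); answer 158
Stage 2: W1 = 158; w = -12; a(3) = -3*(-14) - 2*(24) - 2*(-12) = 18; iterating: a(3)=18, a(4)=-74, a(5)=214, a(6)=-530, a(7)=1310, a(8)=-3298, a(9)=8334, a(10)=-21026, a(11)=53006, a(12)=-133634, a(13)=336942; answer 336942
Stage 3: W2 = 336942; c = 336942; squarings mod 1946: 667^1=667, 667^2=1201, 667^4=415, 667^8=977, 667^16=989, 667^32=1229, 667^64=345, 667^128=319, 667^256=569, 667^512=725, 667^1024=205, 667^2048=1159, 667^4096=541, 667^8192=781, 667^16384=863, 667^32768=1397, 667^65536=1717, 667^131072=1845, 667^262144=471; 667^336942 = 667^2 * 667^4 * 667^8 * 667^32 * 667^1024 * 667^8192 * 667^65536 * 667^262144 = 1331 (mod 1946); answer 1331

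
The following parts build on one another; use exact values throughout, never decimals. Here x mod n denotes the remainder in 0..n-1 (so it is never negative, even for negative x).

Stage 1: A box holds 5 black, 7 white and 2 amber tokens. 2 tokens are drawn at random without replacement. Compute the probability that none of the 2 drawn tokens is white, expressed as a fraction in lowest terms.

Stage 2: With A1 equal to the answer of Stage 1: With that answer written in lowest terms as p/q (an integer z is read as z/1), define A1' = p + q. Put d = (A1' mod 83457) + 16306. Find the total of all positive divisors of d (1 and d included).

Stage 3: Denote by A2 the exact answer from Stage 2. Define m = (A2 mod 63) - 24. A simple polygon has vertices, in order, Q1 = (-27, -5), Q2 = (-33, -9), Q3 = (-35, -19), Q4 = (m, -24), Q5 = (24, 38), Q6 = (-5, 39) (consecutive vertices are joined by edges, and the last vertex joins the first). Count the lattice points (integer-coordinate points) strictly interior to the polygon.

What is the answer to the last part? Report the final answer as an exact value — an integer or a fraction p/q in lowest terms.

2504

Stage 1: total draws C(14,2) = 91; favorable C(7,2) = 21; P = 3/13; answer 3/13
Stage 2: A1 = 3/13; threaded value p + q = 16; d = 16322; 16322 = 2 * 8161; sigma = (1 + 2) * (1 + 8161) = 3 * 8162 = 24486; answer 24486
Stage 3: A2 = 24486; m = 18; cross terms: (-27*-9 - -33*-5)=78, (-33*-19 - -35*-9)=312, (-35*-24 - 18*-19)=1182, (18*38 - 24*-24)=1260, (24*39 - -5*38)=1126, (-5*-5 - -27*39)=1078; twice the area = |5036| = 5036; area = 2518; boundary points = 2 + 2 + 1 + 2 + 1 + 22 = 30; strictly interior points = area - boundary/2 + 1 = 2504; answer 2504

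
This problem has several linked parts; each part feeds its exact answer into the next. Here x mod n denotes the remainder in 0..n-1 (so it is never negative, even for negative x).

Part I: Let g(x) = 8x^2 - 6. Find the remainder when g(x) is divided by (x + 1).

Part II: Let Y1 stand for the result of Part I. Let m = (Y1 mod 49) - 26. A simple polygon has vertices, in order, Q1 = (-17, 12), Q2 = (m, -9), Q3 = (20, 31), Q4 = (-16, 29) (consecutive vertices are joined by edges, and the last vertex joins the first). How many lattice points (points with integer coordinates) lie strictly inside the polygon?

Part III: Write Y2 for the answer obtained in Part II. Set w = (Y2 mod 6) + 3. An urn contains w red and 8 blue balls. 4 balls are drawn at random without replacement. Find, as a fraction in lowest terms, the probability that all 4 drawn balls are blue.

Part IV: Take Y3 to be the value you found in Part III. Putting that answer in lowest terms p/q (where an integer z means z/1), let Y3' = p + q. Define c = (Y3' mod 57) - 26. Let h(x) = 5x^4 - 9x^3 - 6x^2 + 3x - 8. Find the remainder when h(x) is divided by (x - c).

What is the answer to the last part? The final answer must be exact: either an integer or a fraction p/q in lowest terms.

Part I: remainder = value at the root: 8*(-1)^2 - 6 = (8) + (-6) = 2; answer 2
Part II: Y1 = 2; m = -24; cross terms: (-17*-9 - -24*12)=441, (-24*31 - 20*-9)=-564, (20*29 - -16*31)=1076, (-16*12 - -17*29)=301; twice the area = |1254| = 1254; area = 627; boundary points = 7 + 4 + 2 + 1 = 14; strictly interior points = area - boundary/2 + 1 = 621; answer 621
Part III: Y2 = 621; w = 6; total draws C(14,4) = 1001; favorable C(8,4) = 70; P = 10/143; answer 10/143
Part IV: Y3 = 10/143; threaded value p + q = 153; c = 13; remainder = value at the root: 5*(13)^4 - 9*(13)^3 - 6*(13)^2 + 3*(13)^1 - 8 = (142805) + (-19773) + (-1014) + (39) + (-8) = 122049; answer 122049

122049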